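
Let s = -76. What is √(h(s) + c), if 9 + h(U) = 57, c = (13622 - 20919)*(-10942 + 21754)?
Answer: 6*I*√2191531 ≈ 8882.3*I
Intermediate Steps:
c = -78895164 (c = -7297*10812 = -78895164)
h(U) = 48 (h(U) = -9 + 57 = 48)
√(h(s) + c) = √(48 - 78895164) = √(-78895116) = 6*I*√2191531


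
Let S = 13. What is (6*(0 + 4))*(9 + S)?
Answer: 528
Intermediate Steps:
(6*(0 + 4))*(9 + S) = (6*(0 + 4))*(9 + 13) = (6*4)*22 = 24*22 = 528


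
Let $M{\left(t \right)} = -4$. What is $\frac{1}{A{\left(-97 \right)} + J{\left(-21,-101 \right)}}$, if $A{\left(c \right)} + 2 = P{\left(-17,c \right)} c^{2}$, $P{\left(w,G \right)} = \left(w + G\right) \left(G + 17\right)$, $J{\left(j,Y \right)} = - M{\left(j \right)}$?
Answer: $\frac{1}{85810082} \approx 1.1654 \cdot 10^{-8}$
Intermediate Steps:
$J{\left(j,Y \right)} = 4$ ($J{\left(j,Y \right)} = \left(-1\right) \left(-4\right) = 4$)
$P{\left(w,G \right)} = \left(17 + G\right) \left(G + w\right)$ ($P{\left(w,G \right)} = \left(G + w\right) \left(17 + G\right) = \left(17 + G\right) \left(G + w\right)$)
$A{\left(c \right)} = -2 + c^{2} \left(-289 + c^{2}\right)$ ($A{\left(c \right)} = -2 + \left(c^{2} + 17 c + 17 \left(-17\right) + c \left(-17\right)\right) c^{2} = -2 + \left(c^{2} + 17 c - 289 - 17 c\right) c^{2} = -2 + \left(-289 + c^{2}\right) c^{2} = -2 + c^{2} \left(-289 + c^{2}\right)$)
$\frac{1}{A{\left(-97 \right)} + J{\left(-21,-101 \right)}} = \frac{1}{\left(-2 + \left(-97\right)^{2} \left(-289 + \left(-97\right)^{2}\right)\right) + 4} = \frac{1}{\left(-2 + 9409 \left(-289 + 9409\right)\right) + 4} = \frac{1}{\left(-2 + 9409 \cdot 9120\right) + 4} = \frac{1}{\left(-2 + 85810080\right) + 4} = \frac{1}{85810078 + 4} = \frac{1}{85810082}$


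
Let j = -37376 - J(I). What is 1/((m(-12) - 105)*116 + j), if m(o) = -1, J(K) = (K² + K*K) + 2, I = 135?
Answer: -1/86124 ≈ -1.1611e-5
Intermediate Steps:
J(K) = 2 + 2*K² (J(K) = (K² + K²) + 2 = 2*K² + 2 = 2 + 2*K²)
j = -73828 (j = -37376 - (2 + 2*135²) = -37376 - (2 + 2*18225) = -37376 - (2 + 36450) = -37376 - 1*36452 = -37376 - 36452 = -73828)
1/((m(-12) - 105)*116 + j) = 1/((-1 - 105)*116 - 73828) = 1/(-106*116 - 73828) = 1/(-12296 - 73828) = 1/(-86124) = -1/86124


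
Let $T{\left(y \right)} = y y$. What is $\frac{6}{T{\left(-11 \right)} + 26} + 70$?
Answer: $\frac{3432}{49} \approx 70.041$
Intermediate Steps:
$T{\left(y \right)} = y^{2}$
$\frac{6}{T{\left(-11 \right)} + 26} + 70 = \frac{6}{\left(-11\right)^{2} + 26} + 70 = \frac{6}{121 + 26} + 70 = \frac{6}{147} + 70 = 6 \cdot \frac{1}{147} + 70 = \frac{2}{49} + 70 = \frac{3432}{49}$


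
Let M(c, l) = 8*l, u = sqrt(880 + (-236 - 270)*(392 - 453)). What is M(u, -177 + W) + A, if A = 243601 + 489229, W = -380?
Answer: 728374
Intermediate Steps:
u = sqrt(31746) (u = sqrt(880 - 506*(-61)) = sqrt(880 + 30866) = sqrt(31746) ≈ 178.17)
A = 732830
M(u, -177 + W) + A = 8*(-177 - 380) + 732830 = 8*(-557) + 732830 = -4456 + 732830 = 728374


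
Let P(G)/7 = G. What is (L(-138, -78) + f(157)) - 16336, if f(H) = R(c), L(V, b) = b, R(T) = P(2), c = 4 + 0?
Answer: -16400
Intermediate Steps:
P(G) = 7*G
c = 4
R(T) = 14 (R(T) = 7*2 = 14)
f(H) = 14
(L(-138, -78) + f(157)) - 16336 = (-78 + 14) - 16336 = -64 - 16336 = -16400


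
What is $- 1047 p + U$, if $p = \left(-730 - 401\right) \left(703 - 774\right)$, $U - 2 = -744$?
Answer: $-84075889$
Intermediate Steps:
$U = -742$ ($U = 2 - 744 = -742$)
$p = 80301$ ($p = \left(-1131\right) \left(-71\right) = 80301$)
$- 1047 p + U = \left(-1047\right) 80301 - 742 = -84075147 - 742 = -84075889$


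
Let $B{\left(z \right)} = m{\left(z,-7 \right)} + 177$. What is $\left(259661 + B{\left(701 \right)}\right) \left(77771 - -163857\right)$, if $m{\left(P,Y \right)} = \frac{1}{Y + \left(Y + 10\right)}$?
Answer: $62784075857$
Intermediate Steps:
$m{\left(P,Y \right)} = \frac{1}{10 + 2 Y}$ ($m{\left(P,Y \right)} = \frac{1}{Y + \left(10 + Y\right)} = \frac{1}{10 + 2 Y}$)
$B{\left(z \right)} = \frac{707}{4}$ ($B{\left(z \right)} = \frac{1}{2 \left(5 - 7\right)} + 177 = \frac{1}{2 \left(-2\right)} + 177 = \frac{1}{2} \left(- \frac{1}{2}\right) + 177 = - \frac{1}{4} + 177 = \frac{707}{4}$)
$\left(259661 + B{\left(701 \right)}\right) \left(77771 - -163857\right) = \left(259661 + \frac{707}{4}\right) \left(77771 - -163857\right) = \frac{1039351 \left(77771 + \left(-29934 + 193791\right)\right)}{4} = \frac{1039351 \left(77771 + 163857\right)}{4} = \frac{1039351}{4} \cdot 241628 = 62784075857$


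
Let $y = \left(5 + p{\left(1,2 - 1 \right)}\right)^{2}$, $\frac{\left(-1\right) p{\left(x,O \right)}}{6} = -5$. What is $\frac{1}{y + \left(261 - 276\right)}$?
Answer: $\frac{1}{1210} \approx 0.00082645$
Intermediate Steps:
$p{\left(x,O \right)} = 30$ ($p{\left(x,O \right)} = \left(-6\right) \left(-5\right) = 30$)
$y = 1225$ ($y = \left(5 + 30\right)^{2} = 35^{2} = 1225$)
$\frac{1}{y + \left(261 - 276\right)} = \frac{1}{1225 + \left(261 - 276\right)} = \frac{1}{1225 - 15} = \frac{1}{1210}$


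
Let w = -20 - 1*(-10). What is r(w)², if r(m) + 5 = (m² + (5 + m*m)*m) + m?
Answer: 931225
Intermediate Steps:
w = -10 (w = -20 + 10 = -10)
r(m) = -5 + m + m² + m*(5 + m²) (r(m) = -5 + ((m² + (5 + m*m)*m) + m) = -5 + ((m² + (5 + m²)*m) + m) = -5 + ((m² + m*(5 + m²)) + m) = -5 + (m + m² + m*(5 + m²)) = -5 + m + m² + m*(5 + m²))
r(w)² = (-5 + (-10)² + (-10)³ + 6*(-10))² = (-5 + 100 - 1000 - 60)² = (-965)² = 931225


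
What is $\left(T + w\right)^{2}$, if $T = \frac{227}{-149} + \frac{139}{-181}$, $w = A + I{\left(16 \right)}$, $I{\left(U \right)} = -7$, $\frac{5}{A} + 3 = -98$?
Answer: $\frac{647373015312676}{7419462329161} \approx 87.253$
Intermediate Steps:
$A = - \frac{5}{101}$ ($A = \frac{5}{-3 - 98} = \frac{5}{-101} = 5 \left(- \frac{1}{101}\right) = - \frac{5}{101} \approx -0.049505$)
$w = - \frac{712}{101}$ ($w = - \frac{5}{101} - 7 = - \frac{712}{101} \approx -7.0495$)
$T = - \frac{61798}{26969}$ ($T = 227 \left(- \frac{1}{149}\right) + 139 \left(- \frac{1}{181}\right) = - \frac{227}{149} - \frac{139}{181} = - \frac{61798}{26969} \approx -2.2914$)
$\left(T + w\right)^{2} = \left(- \frac{61798}{26969} - \frac{712}{101}\right)^{2} = \left(- \frac{25443526}{2723869}\right)^{2} = \frac{647373015312676}{7419462329161}$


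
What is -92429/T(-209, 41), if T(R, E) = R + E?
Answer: 92429/168 ≈ 550.17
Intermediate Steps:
T(R, E) = E + R
-92429/T(-209, 41) = -92429/(41 - 209) = -92429/(-168) = -92429*(-1/168) = 92429/168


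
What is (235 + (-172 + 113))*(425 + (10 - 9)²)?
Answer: 74976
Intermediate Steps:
(235 + (-172 + 113))*(425 + (10 - 9)²) = (235 - 59)*(425 + 1²) = 176*(425 + 1) = 176*426 = 74976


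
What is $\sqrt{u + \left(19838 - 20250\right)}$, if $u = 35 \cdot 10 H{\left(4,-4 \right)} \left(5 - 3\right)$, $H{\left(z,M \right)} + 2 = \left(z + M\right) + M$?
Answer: $2 i \sqrt{1153} \approx 67.912 i$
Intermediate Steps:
$H{\left(z,M \right)} = -2 + z + 2 M$ ($H{\left(z,M \right)} = -2 + \left(\left(z + M\right) + M\right) = -2 + \left(\left(M + z\right) + M\right) = -2 + \left(z + 2 M\right) = -2 + z + 2 M$)
$u = -4200$ ($u = 35 \cdot 10 \left(-2 + 4 + 2 \left(-4\right)\right) \left(5 - 3\right) = 350 \left(-2 + 4 - 8\right) 2 = 350 \left(\left(-6\right) 2\right) = 350 \left(-12\right) = -4200$)
$\sqrt{u + \left(19838 - 20250\right)} = \sqrt{-4200 + \left(19838 - 20250\right)} = \sqrt{-4200 - 412} = \sqrt{-4612} = 2 i \sqrt{1153}$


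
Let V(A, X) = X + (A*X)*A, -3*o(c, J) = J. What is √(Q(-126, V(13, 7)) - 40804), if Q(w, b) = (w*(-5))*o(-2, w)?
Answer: 2*I*√3586 ≈ 119.77*I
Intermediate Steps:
o(c, J) = -J/3
V(A, X) = X + X*A²
Q(w, b) = 5*w²/3 (Q(w, b) = (w*(-5))*(-w/3) = (-5*w)*(-w/3) = 5*w²/3)
√(Q(-126, V(13, 7)) - 40804) = √((5/3)*(-126)² - 40804) = √((5/3)*15876 - 40804) = √(26460 - 40804) = √(-14344) = 2*I*√3586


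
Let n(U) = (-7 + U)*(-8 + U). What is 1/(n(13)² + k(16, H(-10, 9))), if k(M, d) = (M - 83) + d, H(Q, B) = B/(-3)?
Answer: 1/830 ≈ 0.0012048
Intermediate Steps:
H(Q, B) = -B/3 (H(Q, B) = B*(-⅓) = -B/3)
k(M, d) = -83 + M + d (k(M, d) = (-83 + M) + d = -83 + M + d)
n(U) = (-8 + U)*(-7 + U)
1/(n(13)² + k(16, H(-10, 9))) = 1/((56 + 13² - 15*13)² + (-83 + 16 - ⅓*9)) = 1/((56 + 169 - 195)² + (-83 + 16 - 3)) = 1/(30² - 70) = 1/(900 - 70) = 1/830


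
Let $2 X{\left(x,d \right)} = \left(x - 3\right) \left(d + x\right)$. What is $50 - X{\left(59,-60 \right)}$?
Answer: $78$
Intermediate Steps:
$X{\left(x,d \right)} = \frac{\left(-3 + x\right) \left(d + x\right)}{2}$ ($X{\left(x,d \right)} = \frac{\left(x - 3\right) \left(d + x\right)}{2} = \frac{\left(-3 + x\right) \left(d + x\right)}{2}$)
$50 - X{\left(59,-60 \right)} = 50 - \left(\frac{59^{2}}{2} - -90 - \frac{177}{2} + \frac{1}{2} \left(-60\right) 59\right) = 50 - \left(\frac{1}{2} \cdot 3481 + 90 - \frac{177}{2} - 1770\right) = 50 - \left(\frac{3481}{2} + 90 - \frac{177}{2} - 1770\right) = 50 - -28 = 50 + 28 = 78$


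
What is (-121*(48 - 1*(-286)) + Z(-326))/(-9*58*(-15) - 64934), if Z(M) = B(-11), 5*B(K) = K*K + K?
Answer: 5049/7138 ≈ 0.70734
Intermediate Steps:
B(K) = K/5 + K**2/5 (B(K) = (K*K + K)/5 = (K**2 + K)/5 = (K + K**2)/5 = K/5 + K**2/5)
Z(M) = 22 (Z(M) = (1/5)*(-11)*(1 - 11) = (1/5)*(-11)*(-10) = 22)
(-121*(48 - 1*(-286)) + Z(-326))/(-9*58*(-15) - 64934) = (-121*(48 - 1*(-286)) + 22)/(-9*58*(-15) - 64934) = (-121*(48 + 286) + 22)/(-522*(-15) - 64934) = (-121*334 + 22)/(7830 - 64934) = (-40414 + 22)/(-57104) = -40392*(-1/57104) = 5049/7138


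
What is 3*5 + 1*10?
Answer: 25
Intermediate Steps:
3*5 + 1*10 = 15 + 10 = 25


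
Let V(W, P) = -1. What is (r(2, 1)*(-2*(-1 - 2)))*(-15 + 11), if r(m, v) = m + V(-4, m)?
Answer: -24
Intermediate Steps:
r(m, v) = -1 + m (r(m, v) = m - 1 = -1 + m)
(r(2, 1)*(-2*(-1 - 2)))*(-15 + 11) = ((-1 + 2)*(-2*(-1 - 2)))*(-15 + 11) = (1*(-2*(-3)))*(-4) = (1*6)*(-4) = 6*(-4) = -24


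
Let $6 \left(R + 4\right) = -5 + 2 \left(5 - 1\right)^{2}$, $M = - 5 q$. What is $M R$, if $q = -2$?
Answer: $5$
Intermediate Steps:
$M = 10$ ($M = \left(-5\right) \left(-2\right) = 10$)
$R = \frac{1}{2}$ ($R = -4 + \frac{-5 + 2 \left(5 - 1\right)^{2}}{6} = -4 + \frac{-5 + 2 \cdot 4^{2}}{6} = -4 + \frac{-5 + 2 \cdot 16}{6} = -4 + \frac{-5 + 32}{6} = -4 + \frac{1}{6} \cdot 27 = -4 + \frac{9}{2} = \frac{1}{2} \approx 0.5$)
$M R = 10 \cdot \frac{1}{2} = 5$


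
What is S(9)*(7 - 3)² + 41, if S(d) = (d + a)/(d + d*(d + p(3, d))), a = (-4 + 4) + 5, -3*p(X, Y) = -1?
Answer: 4037/93 ≈ 43.409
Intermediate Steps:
p(X, Y) = ⅓ (p(X, Y) = -⅓*(-1) = ⅓)
a = 5 (a = 0 + 5 = 5)
S(d) = (5 + d)/(d + d*(⅓ + d)) (S(d) = (d + 5)/(d + d*(d + ⅓)) = (5 + d)/(d + d*(⅓ + d)))
S(9)*(7 - 3)² + 41 = (3*(5 + 9)/(9*(4 + 3*9)))*(7 - 3)² + 41 = (3*(⅑)*14/(4 + 27))*4² + 41 = (3*(⅑)*14/31)*16 + 41 = (3*(⅑)*(1/31)*14)*16 + 41 = (14/93)*16 + 41 = 224/93 + 41 = 4037/93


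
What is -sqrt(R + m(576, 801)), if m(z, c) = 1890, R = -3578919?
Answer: -I*sqrt(3577029) ≈ -1891.3*I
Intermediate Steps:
-sqrt(R + m(576, 801)) = -sqrt(-3578919 + 1890) = -sqrt(-3577029) = -I*sqrt(3577029)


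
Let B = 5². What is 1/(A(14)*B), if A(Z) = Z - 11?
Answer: 1/75 ≈ 0.013333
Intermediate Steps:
B = 25
A(Z) = -11 + Z
1/(A(14)*B) = 1/((-11 + 14)*25) = 1/(3*25) = 1/75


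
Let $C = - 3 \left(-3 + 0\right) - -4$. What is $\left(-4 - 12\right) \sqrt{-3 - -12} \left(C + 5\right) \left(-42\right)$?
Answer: $36288$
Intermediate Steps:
$C = 13$ ($C = \left(-3\right) \left(-3\right) + 4 = 9 + 4 = 13$)
$\left(-4 - 12\right) \sqrt{-3 - -12} \left(C + 5\right) \left(-42\right) = \left(-4 - 12\right) \sqrt{-3 - -12} \left(13 + 5\right) \left(-42\right) = - 16 \sqrt{-3 + 12} \cdot 18 \left(-42\right) = - 16 \sqrt{9} \cdot 18 \left(-42\right) = - 16 \cdot 3 \cdot 18 \left(-42\right) = \left(-16\right) 54 \left(-42\right) = \left(-864\right) \left(-42\right) = 36288$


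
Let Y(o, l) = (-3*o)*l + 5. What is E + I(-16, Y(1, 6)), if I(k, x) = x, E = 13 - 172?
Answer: -172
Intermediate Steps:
Y(o, l) = 5 - 3*l*o (Y(o, l) = -3*l*o + 5 = 5 - 3*l*o)
E = -159
E + I(-16, Y(1, 6)) = -159 + (5 - 3*6*1) = -159 + (5 - 18) = -159 - 13 = -172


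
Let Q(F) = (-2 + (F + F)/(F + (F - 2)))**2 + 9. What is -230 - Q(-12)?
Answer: -40587/169 ≈ -240.16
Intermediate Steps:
Q(F) = 9 + (-2 + 2*F/(-2 + 2*F))**2 (Q(F) = (-2 + (2*F)/(F + (-2 + F)))**2 + 9 = (-2 + (2*F)/(-2 + 2*F))**2 + 9 = (-2 + 2*F/(-2 + 2*F))**2 + 9 = 9 + (-2 + 2*F/(-2 + 2*F))**2)
-230 - Q(-12) = -230 - (9 + (-2 - 12)**2/(-1 - 12)**2) = -230 - (9 + (-14)**2/(-13)**2) = -230 - (9 + (1/169)*196) = -230 - (9 + 196/169) = -230 - 1*1717/169 = -230 - 1717/169 = -40587/169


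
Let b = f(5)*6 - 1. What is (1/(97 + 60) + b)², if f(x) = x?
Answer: 20738916/24649 ≈ 841.37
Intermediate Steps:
b = 29 (b = 5*6 - 1 = 30 - 1 = 29)
(1/(97 + 60) + b)² = (1/(97 + 60) + 29)² = (1/157 + 29)² = (4554/157)² = 20738916/24649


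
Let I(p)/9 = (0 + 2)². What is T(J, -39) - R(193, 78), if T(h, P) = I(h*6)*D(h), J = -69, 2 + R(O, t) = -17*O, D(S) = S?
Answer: 799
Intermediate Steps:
R(O, t) = -2 - 17*O
I(p) = 36 (I(p) = 9*(0 + 2)² = 9*2² = 9*4 = 36)
T(h, P) = 36*h
T(J, -39) - R(193, 78) = 36*(-69) - (-2 - 17*193) = -2484 - (-2 - 3281) = -2484 - 1*(-3283) = -2484 + 3283 = 799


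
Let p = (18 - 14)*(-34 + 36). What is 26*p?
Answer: 208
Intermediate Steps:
p = 8 (p = 4*2 = 8)
26*p = 26*8 = 208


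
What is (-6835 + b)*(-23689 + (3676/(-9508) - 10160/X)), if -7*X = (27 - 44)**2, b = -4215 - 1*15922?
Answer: 434369035732896/686953 ≈ 6.3231e+8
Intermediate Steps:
b = -20137 (b = -4215 - 15922 = -20137)
X = -289/7 (X = -(27 - 44)**2/7 = -1/7*(-17)**2 = -1/7*289 = -289/7 ≈ -41.286)
(-6835 + b)*(-23689 + (3676/(-9508) - 10160/X)) = (-6835 - 20137)*(-23689 + (3676/(-9508) - 10160/(-289/7))) = -26972*(-23689 + (3676*(-1/9508) - 10160*(-7/289))) = -26972*(-23689 + (-919/2377 + 71120/289)) = -26972*(-23689 + 168786649/686953) = -26972*(-16104442968/686953) = 434369035732896/686953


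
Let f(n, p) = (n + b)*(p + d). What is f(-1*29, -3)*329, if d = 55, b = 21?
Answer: -136864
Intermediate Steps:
f(n, p) = (21 + n)*(55 + p) (f(n, p) = (n + 21)*(p + 55) = (21 + n)*(55 + p))
f(-1*29, -3)*329 = (1155 + 21*(-3) + 55*(-1*29) - 1*29*(-3))*329 = (1155 - 63 + 55*(-29) - 29*(-3))*329 = (1155 - 63 - 1595 + 87)*329 = -416*329 = -136864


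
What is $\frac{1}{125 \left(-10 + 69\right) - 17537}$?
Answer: $- \frac{1}{10162} \approx -9.8406 \cdot 10^{-5}$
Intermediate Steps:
$\frac{1}{125 \left(-10 + 69\right) - 17537} = \frac{1}{125 \cdot 59 - 17537} = \frac{1}{7375 - 17537} = \frac{1}{-10162} = - \frac{1}{10162}$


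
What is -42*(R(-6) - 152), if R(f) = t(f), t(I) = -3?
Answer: 6510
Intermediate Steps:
R(f) = -3
-42*(R(-6) - 152) = -42*(-3 - 152) = -42*(-155) = 6510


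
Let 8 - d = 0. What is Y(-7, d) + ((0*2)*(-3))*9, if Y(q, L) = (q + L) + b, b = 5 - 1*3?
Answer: 3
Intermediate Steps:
d = 8 (d = 8 - 1*0 = 8 + 0 = 8)
b = 2 (b = 5 - 3 = 2)
Y(q, L) = 2 + L + q (Y(q, L) = (q + L) + 2 = (L + q) + 2 = 2 + L + q)
Y(-7, d) + ((0*2)*(-3))*9 = (2 + 8 - 7) + ((0*2)*(-3))*9 = 3 + (0*(-3))*9 = 3 + 0*9 = 3 + 0 = 3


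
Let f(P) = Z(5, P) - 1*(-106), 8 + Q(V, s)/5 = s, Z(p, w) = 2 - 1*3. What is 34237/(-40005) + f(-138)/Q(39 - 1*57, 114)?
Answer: -398431/605790 ≈ -0.65770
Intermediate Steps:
Z(p, w) = -1 (Z(p, w) = 2 - 3 = -1)
Q(V, s) = -40 + 5*s
f(P) = 105 (f(P) = -1 - 1*(-106) = -1 + 106 = 105)
34237/(-40005) + f(-138)/Q(39 - 1*57, 114) = 34237/(-40005) + 105/(-40 + 5*114) = 34237*(-1/40005) + 105/(-40 + 570) = -4891/5715 + 105/530 = -4891/5715 + 105*(1/530) = -4891/5715 + 21/106 = -398431/605790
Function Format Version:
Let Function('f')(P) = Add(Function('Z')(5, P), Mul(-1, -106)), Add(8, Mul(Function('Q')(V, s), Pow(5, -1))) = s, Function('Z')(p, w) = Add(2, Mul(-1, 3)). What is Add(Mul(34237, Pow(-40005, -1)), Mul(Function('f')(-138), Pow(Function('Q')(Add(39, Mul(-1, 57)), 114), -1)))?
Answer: Rational(-398431, 605790) ≈ -0.65770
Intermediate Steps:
Function('Z')(p, w) = -1 (Function('Z')(p, w) = Add(2, -3) = -1)
Function('Q')(V, s) = Add(-40, Mul(5, s))
Function('f')(P) = 105 (Function('f')(P) = Add(-1, Mul(-1, -106)) = Add(-1, 106) = 105)
Add(Mul(34237, Pow(-40005, -1)), Mul(Function('f')(-138), Pow(Function('Q')(Add(39, Mul(-1, 57)), 114), -1))) = Add(Mul(34237, Pow(-40005, -1)), Mul(105, Pow(Add(-40, Mul(5, 114)), -1))) = Add(Mul(34237, Rational(-1, 40005)), Mul(105, Pow(Add(-40, 570), -1))) = Add(Rational(-4891, 5715), Mul(105, Pow(530, -1))) = Add(Rational(-4891, 5715), Mul(105, Rational(1, 530))) = Add(Rational(-4891, 5715), Rational(21, 106)) = Rational(-398431, 605790)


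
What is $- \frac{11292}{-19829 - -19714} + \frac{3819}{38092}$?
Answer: $\frac{430574049}{4380580} \approx 98.292$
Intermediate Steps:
$- \frac{11292}{-19829 - -19714} + \frac{3819}{38092} = - \frac{11292}{-19829 + 19714} + 3819 \cdot \frac{1}{38092} = - \frac{11292}{-115} + \frac{3819}{38092} = \left(-11292\right) \left(- \frac{1}{115}\right) + \frac{3819}{38092} = \frac{11292}{115} + \frac{3819}{38092} = \frac{430574049}{4380580}$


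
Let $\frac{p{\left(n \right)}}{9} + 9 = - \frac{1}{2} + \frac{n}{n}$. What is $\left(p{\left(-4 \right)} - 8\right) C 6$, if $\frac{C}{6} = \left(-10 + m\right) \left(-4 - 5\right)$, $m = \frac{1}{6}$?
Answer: $-269217$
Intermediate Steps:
$p{\left(n \right)} = - \frac{153}{2}$ ($p{\left(n \right)} = -81 + 9 \left(- \frac{1}{2} + \frac{n}{n}\right) = -81 + 9 \left(\left(-1\right) \frac{1}{2} + 1\right) = -81 + 9 \left(- \frac{1}{2} + 1\right) = -81 + 9 \cdot \frac{1}{2} = -81 + \frac{9}{2} = - \frac{153}{2}$)
$m = \frac{1}{6} \approx 0.16667$
$C = 531$ ($C = 6 \left(-10 + \frac{1}{6}\right) \left(-4 - 5\right) = 6 \left(\left(- \frac{59}{6}\right) \left(-9\right)\right) = 6 \cdot \frac{177}{2} = 531$)
$\left(p{\left(-4 \right)} - 8\right) C 6 = \left(- \frac{153}{2} - 8\right) 531 \cdot 6 = \left(- \frac{169}{2}\right) 531 \cdot 6 = \left(- \frac{89739}{2}\right) 6 = -269217$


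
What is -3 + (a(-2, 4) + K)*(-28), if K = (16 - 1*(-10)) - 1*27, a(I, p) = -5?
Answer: 165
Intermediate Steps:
K = -1 (K = (16 + 10) - 27 = 26 - 27 = -1)
-3 + (a(-2, 4) + K)*(-28) = -3 + (-5 - 1)*(-28) = -3 - 6*(-28) = -3 + 168 = 165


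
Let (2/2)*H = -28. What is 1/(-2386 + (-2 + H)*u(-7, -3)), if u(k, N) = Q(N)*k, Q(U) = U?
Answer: -1/3016 ≈ -0.00033156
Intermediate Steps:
H = -28
u(k, N) = N*k
1/(-2386 + (-2 + H)*u(-7, -3)) = 1/(-2386 + (-2 - 28)*(-3*(-7))) = 1/(-2386 - 30*21) = 1/(-2386 - 630) = 1/(-3016) = -1/3016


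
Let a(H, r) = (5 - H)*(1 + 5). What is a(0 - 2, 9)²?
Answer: 1764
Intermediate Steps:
a(H, r) = 30 - 6*H (a(H, r) = (5 - H)*6 = 30 - 6*H)
a(0 - 2, 9)² = (30 - 6*(0 - 2))² = (30 - 6*(-2))² = (30 + 12)² = 42² = 1764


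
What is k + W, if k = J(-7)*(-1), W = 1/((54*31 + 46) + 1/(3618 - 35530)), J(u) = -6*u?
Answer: -2305290926/54888639 ≈ -41.999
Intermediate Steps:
W = 31912/54888639 (W = 1/((1674 + 46) + 1/(-31912)) = 1/(1720 - 1/31912) = 1/(54888639/31912) = 31912/54888639 ≈ 0.00058139)
k = -42 (k = -6*(-7)*(-1) = 42*(-1) = -42)
k + W = -42 + 31912/54888639 = -2305290926/54888639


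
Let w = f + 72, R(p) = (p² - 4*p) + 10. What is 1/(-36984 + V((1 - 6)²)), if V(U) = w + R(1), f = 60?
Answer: -1/36845 ≈ -2.7141e-5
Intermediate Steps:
R(p) = 10 + p² - 4*p
w = 132 (w = 60 + 72 = 132)
V(U) = 139 (V(U) = 132 + (10 + 1² - 4*1) = 132 + (10 + 1 - 4) = 132 + 7 = 139)
1/(-36984 + V((1 - 6)²)) = 1/(-36984 + 139) = 1/(-36845) = -1/36845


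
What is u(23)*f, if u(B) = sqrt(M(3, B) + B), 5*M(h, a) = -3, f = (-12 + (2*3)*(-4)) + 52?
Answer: 64*sqrt(35)/5 ≈ 75.726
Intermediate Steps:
f = 16 (f = (-12 + 6*(-4)) + 52 = (-12 - 24) + 52 = -36 + 52 = 16)
M(h, a) = -3/5 (M(h, a) = (1/5)*(-3) = -3/5)
u(B) = sqrt(-3/5 + B)
u(23)*f = (sqrt(-15 + 25*23)/5)*16 = (sqrt(-15 + 575)/5)*16 = (sqrt(560)/5)*16 = ((4*sqrt(35))/5)*16 = (4*sqrt(35)/5)*16 = 64*sqrt(35)/5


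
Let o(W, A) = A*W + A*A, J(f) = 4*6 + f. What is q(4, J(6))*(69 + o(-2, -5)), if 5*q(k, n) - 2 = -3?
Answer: -104/5 ≈ -20.800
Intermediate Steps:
J(f) = 24 + f
o(W, A) = A**2 + A*W (o(W, A) = A*W + A**2 = A**2 + A*W)
q(k, n) = -1/5 (q(k, n) = 2/5 + (1/5)*(-3) = 2/5 - 3/5 = -1/5)
q(4, J(6))*(69 + o(-2, -5)) = -(69 - 5*(-5 - 2))/5 = -(69 - 5*(-7))/5 = -(69 + 35)/5 = -1/5*104 = -104/5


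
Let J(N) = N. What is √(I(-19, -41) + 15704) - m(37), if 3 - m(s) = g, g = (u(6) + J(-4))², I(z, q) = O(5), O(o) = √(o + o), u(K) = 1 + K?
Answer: 6 + √(15704 + √10) ≈ 131.33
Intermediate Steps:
O(o) = √2*√o (O(o) = √(2*o) = √2*√o)
I(z, q) = √10 (I(z, q) = √2*√5 = √10)
g = 9 (g = ((1 + 6) - 4)² = (7 - 4)² = 3² = 9)
m(s) = -6 (m(s) = 3 - 1*9 = 3 - 9 = -6)
√(I(-19, -41) + 15704) - m(37) = √(√10 + 15704) - 1*(-6) = √(15704 + √10) + 6 = 6 + √(15704 + √10)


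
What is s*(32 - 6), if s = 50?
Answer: 1300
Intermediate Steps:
s*(32 - 6) = 50*(32 - 6) = 50*26 = 1300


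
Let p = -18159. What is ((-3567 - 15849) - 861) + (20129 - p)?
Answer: 18011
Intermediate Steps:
((-3567 - 15849) - 861) + (20129 - p) = ((-3567 - 15849) - 861) + (20129 - 1*(-18159)) = (-19416 - 861) + (20129 + 18159) = -20277 + 38288 = 18011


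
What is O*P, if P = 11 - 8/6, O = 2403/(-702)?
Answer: -2581/78 ≈ -33.090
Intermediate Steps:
O = -89/26 (O = 2403*(-1/702) = -89/26 ≈ -3.4231)
P = 29/3 (P = 11 - 8*⅙ = 11 - 4/3 = 29/3 ≈ 9.6667)
O*P = -89/26*29/3 = -2581/78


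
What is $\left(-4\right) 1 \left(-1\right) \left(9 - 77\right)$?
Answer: $-272$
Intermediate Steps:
$\left(-4\right) 1 \left(-1\right) \left(9 - 77\right) = \left(-4\right) \left(-1\right) \left(9 - 77\right) = 4 \left(-68\right) = -272$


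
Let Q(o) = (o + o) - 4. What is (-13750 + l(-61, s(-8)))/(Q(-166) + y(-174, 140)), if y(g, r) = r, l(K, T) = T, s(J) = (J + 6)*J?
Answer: 981/14 ≈ 70.071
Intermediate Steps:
s(J) = J*(6 + J) (s(J) = (6 + J)*J = J*(6 + J))
Q(o) = -4 + 2*o (Q(o) = 2*o - 4 = -4 + 2*o)
(-13750 + l(-61, s(-8)))/(Q(-166) + y(-174, 140)) = (-13750 - 8*(6 - 8))/((-4 + 2*(-166)) + 140) = (-13750 - 8*(-2))/((-4 - 332) + 140) = (-13750 + 16)/(-336 + 140) = -13734/(-196) = -13734*(-1/196) = 981/14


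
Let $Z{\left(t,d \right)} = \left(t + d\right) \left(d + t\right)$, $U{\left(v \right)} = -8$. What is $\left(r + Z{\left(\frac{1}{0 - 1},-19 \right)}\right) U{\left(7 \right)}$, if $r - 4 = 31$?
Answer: $-3480$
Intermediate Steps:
$Z{\left(t,d \right)} = \left(d + t\right)^{2}$ ($Z{\left(t,d \right)} = \left(d + t\right) \left(d + t\right) = \left(d + t\right)^{2}$)
$r = 35$ ($r = 4 + 31 = 35$)
$\left(r + Z{\left(\frac{1}{0 - 1},-19 \right)}\right) U{\left(7 \right)} = \left(35 + \left(-19 + \frac{1}{0 - 1}\right)^{2}\right) \left(-8\right) = \left(35 + \left(-19 + \frac{1}{-1}\right)^{2}\right) \left(-8\right) = \left(35 + \left(-19 - 1\right)^{2}\right) \left(-8\right) = \left(35 + \left(-20\right)^{2}\right) \left(-8\right) = \left(35 + 400\right) \left(-8\right) = 435 \left(-8\right) = -3480$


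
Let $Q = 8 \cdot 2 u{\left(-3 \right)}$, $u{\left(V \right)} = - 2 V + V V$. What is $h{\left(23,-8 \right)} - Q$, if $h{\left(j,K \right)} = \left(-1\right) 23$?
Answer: $-263$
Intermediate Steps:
$h{\left(j,K \right)} = -23$
$u{\left(V \right)} = V^{2} - 2 V$ ($u{\left(V \right)} = - 2 V + V^{2} = V^{2} - 2 V$)
$Q = 240$ ($Q = 8 \cdot 2 \left(- 3 \left(-2 - 3\right)\right) = 16 \left(\left(-3\right) \left(-5\right)\right) = 16 \cdot 15 = 240$)
$h{\left(23,-8 \right)} - Q = -23 - 240 = -263$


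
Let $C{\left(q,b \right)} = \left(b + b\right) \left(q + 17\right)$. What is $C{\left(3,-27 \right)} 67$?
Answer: $-72360$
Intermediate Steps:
$C{\left(q,b \right)} = 2 b \left(17 + q\right)$
$C{\left(3,-27 \right)} 67 = 2 \left(-27\right) \left(17 + 3\right) 67 = 2 \left(-27\right) 20 \cdot 67 = \left(-1080\right) 67 = -72360$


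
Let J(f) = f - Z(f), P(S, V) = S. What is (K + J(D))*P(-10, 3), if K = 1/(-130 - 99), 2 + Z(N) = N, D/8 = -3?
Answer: -4570/229 ≈ -19.956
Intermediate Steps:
D = -24 (D = 8*(-3) = -24)
Z(N) = -2 + N
K = -1/229 (K = 1/(-229) = -1/229 ≈ -0.0043668)
J(f) = 2 (J(f) = f - (-2 + f) = f + (2 - f) = 2)
(K + J(D))*P(-10, 3) = (-1/229 + 2)*(-10) = (457/229)*(-10) = -4570/229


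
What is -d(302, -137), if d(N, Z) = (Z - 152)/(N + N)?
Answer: 289/604 ≈ 0.47848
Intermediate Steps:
d(N, Z) = (-152 + Z)/(2*N) (d(N, Z) = (-152 + Z)/((2*N)) = (-152 + Z)*(1/(2*N)) = (-152 + Z)/(2*N))
-d(302, -137) = -(-152 - 137)/(2*302) = -(-289)/(2*302) = -1*(-289/604) = 289/604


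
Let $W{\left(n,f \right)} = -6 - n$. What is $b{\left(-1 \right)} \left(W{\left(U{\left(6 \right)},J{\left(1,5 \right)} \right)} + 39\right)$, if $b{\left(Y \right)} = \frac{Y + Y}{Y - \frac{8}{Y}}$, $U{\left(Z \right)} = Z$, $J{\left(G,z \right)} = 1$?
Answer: $- \frac{54}{7} \approx -7.7143$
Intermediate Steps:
$b{\left(Y \right)} = \frac{2 Y}{Y - \frac{8}{Y}}$
$b{\left(-1 \right)} \left(W{\left(U{\left(6 \right)},J{\left(1,5 \right)} \right)} + 39\right) = \frac{2 \left(-1\right)^{2}}{-8 + \left(-1\right)^{2}} \left(\left(-6 - 6\right) + 39\right) = 2 \cdot 1 \frac{1}{-8 + 1} \left(\left(-6 - 6\right) + 39\right) = 2 \cdot 1 \frac{1}{-7} \left(-12 + 39\right) = 2 \cdot 1 \left(- \frac{1}{7}\right) 27 = \left(- \frac{2}{7}\right) 27 = - \frac{54}{7}$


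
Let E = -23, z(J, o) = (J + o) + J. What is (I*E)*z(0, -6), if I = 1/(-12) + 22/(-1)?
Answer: -6095/2 ≈ -3047.5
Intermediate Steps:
z(J, o) = o + 2*J
I = -265/12 (I = 1*(-1/12) + 22*(-1) = -1/12 - 22 = -265/12 ≈ -22.083)
(I*E)*z(0, -6) = (-265/12*(-23))*(-6 + 2*0) = 6095*(-6 + 0)/12 = (6095/12)*(-6) = -6095/2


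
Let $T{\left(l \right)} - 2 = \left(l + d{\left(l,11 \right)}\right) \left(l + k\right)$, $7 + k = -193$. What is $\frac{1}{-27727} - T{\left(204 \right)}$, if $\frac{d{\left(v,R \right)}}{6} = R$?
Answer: $- \frac{30000615}{27727} \approx -1082.0$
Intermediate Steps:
$k = -200$ ($k = -7 - 193 = -200$)
$d{\left(v,R \right)} = 6 R$
$T{\left(l \right)} = 2 + \left(-200 + l\right) \left(66 + l\right)$ ($T{\left(l \right)} = 2 + \left(l + 6 \cdot 11\right) \left(l - 200\right) = 2 + \left(l + 66\right) \left(-200 + l\right) = 2 + \left(66 + l\right) \left(-200 + l\right) = 2 + \left(-200 + l\right) \left(66 + l\right)$)
$\frac{1}{-27727} - T{\left(204 \right)} = \frac{1}{-27727} - \left(-13198 + 204^{2} - 27336\right) = - \frac{1}{27727} - \left(-13198 + 41616 - 27336\right) = - \frac{1}{27727} - 1082 = - \frac{30000615}{27727}$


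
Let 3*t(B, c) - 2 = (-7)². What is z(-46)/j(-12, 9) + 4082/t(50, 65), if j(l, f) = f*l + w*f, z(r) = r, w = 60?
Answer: 881321/3672 ≈ 240.01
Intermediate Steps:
t(B, c) = 17 (t(B, c) = ⅔ + (⅓)*(-7)² = ⅔ + (⅓)*49 = ⅔ + 49/3 = 17)
j(l, f) = 60*f + f*l (j(l, f) = f*l + 60*f = 60*f + f*l)
z(-46)/j(-12, 9) + 4082/t(50, 65) = -46*1/(9*(60 - 12)) + 4082/17 = -46/(9*48) + 4082*(1/17) = -46/432 + 4082/17 = -46*1/432 + 4082/17 = -23/216 + 4082/17 = 881321/3672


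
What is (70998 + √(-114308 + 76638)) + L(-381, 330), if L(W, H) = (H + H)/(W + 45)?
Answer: 1987889/28 + I*√37670 ≈ 70996.0 + 194.09*I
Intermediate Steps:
L(W, H) = 2*H/(45 + W) (L(W, H) = (2*H)/(45 + W) = 2*H/(45 + W))
(70998 + √(-114308 + 76638)) + L(-381, 330) = (70998 + √(-114308 + 76638)) + 2*330/(45 - 381) = (70998 + √(-37670)) + 2*330/(-336) = (70998 + I*√37670) + 2*330*(-1/336) = (70998 + I*√37670) - 55/28 = 1987889/28 + I*√37670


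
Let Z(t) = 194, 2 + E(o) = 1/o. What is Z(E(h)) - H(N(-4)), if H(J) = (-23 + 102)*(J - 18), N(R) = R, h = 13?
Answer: 1932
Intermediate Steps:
E(o) = -2 + 1/o
H(J) = -1422 + 79*J (H(J) = 79*(-18 + J) = -1422 + 79*J)
Z(E(h)) - H(N(-4)) = 194 - (-1422 + 79*(-4)) = 194 - (-1422 - 316) = 194 - 1*(-1738) = 194 + 1738 = 1932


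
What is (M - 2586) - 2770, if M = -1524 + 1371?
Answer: -5509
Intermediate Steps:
M = -153
(M - 2586) - 2770 = (-153 - 2586) - 2770 = -2739 - 2770 = -5509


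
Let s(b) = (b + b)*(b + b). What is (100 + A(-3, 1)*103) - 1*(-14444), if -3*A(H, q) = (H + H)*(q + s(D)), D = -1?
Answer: 15574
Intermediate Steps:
s(b) = 4*b² (s(b) = (2*b)*(2*b) = 4*b²)
A(H, q) = -2*H*(4 + q)/3 (A(H, q) = -(H + H)*(q + 4*(-1)²)/3 = -2*H*(q + 4*1)/3 = -2*H*(q + 4)/3 = -2*H*(4 + q)/3)
(100 + A(-3, 1)*103) - 1*(-14444) = (100 - ⅔*(-3)*(4 + 1)*103) - 1*(-14444) = (100 - ⅔*(-3)*5*103) + 14444 = (100 + 10*103) + 14444 = (100 + 1030) + 14444 = 1130 + 14444 = 15574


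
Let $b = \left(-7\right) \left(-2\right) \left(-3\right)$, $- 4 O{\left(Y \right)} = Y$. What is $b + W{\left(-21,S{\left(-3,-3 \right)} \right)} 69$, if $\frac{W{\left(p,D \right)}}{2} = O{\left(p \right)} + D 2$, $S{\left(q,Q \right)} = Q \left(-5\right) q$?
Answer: $- \frac{23475}{2} \approx -11738.0$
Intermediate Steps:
$O{\left(Y \right)} = - \frac{Y}{4}$
$b = -42$ ($b = 14 \left(-3\right) = -42$)
$S{\left(q,Q \right)} = - 5 Q q$
$W{\left(p,D \right)} = 4 D - \frac{p}{2}$ ($W{\left(p,D \right)} = 2 \left(- \frac{p}{4} + D 2\right) = 2 \left(- \frac{p}{4} + 2 D\right) = 2 \left(2 D - \frac{p}{4}\right) = 4 D - \frac{p}{2}$)
$b + W{\left(-21,S{\left(-3,-3 \right)} \right)} 69 = -42 + \left(4 \left(\left(-5\right) \left(-3\right) \left(-3\right)\right) - - \frac{21}{2}\right) 69 = -42 + \left(4 \left(-45\right) + \frac{21}{2}\right) 69 = -42 + \left(-180 + \frac{21}{2}\right) 69 = -42 - \frac{23391}{2} = - \frac{23475}{2}$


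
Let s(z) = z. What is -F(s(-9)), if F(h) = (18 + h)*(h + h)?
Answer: 162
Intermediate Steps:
F(h) = 2*h*(18 + h) (F(h) = (18 + h)*(2*h) = 2*h*(18 + h))
-F(s(-9)) = -2*(-9)*(18 - 9) = -2*(-9)*9 = -1*(-162) = 162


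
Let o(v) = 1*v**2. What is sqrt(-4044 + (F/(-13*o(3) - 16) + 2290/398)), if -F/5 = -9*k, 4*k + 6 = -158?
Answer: 2*I*sqrt(704770607359)/26467 ≈ 63.438*I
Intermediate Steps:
k = -41 (k = -3/2 + (1/4)*(-158) = -3/2 - 79/2 = -41)
o(v) = v**2
F = -1845 (F = -(-45)*(-41) = -5*369 = -1845)
sqrt(-4044 + (F/(-13*o(3) - 16) + 2290/398)) = sqrt(-4044 + (-1845/(-13*3**2 - 16) + 2290/398)) = sqrt(-4044 + (-1845/(-13*9 - 16) + 2290*(1/398))) = sqrt(-4044 + (-1845/(-117 - 16) + 1145/199)) = sqrt(-4044 + (-1845/(-133) + 1145/199)) = sqrt(-4044 + (-1845*(-1/133) + 1145/199)) = sqrt(-4044 + (1845/133 + 1145/199)) = sqrt(-4044 + 519440/26467) = sqrt(-106513108/26467) = 2*I*sqrt(704770607359)/26467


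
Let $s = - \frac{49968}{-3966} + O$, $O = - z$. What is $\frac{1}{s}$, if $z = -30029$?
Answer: $\frac{661}{19857497} \approx 3.3287 \cdot 10^{-5}$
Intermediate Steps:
$O = 30029$ ($O = \left(-1\right) \left(-30029\right) = 30029$)
$s = \frac{19857497}{661}$ ($s = - \frac{49968}{-3966} + 30029 = \left(-49968\right) \left(- \frac{1}{3966}\right) + 30029 = \frac{8328}{661} + 30029 = \frac{19857497}{661} \approx 30042.0$)
$\frac{1}{s} = \frac{1}{\frac{19857497}{661}} = \frac{661}{19857497}$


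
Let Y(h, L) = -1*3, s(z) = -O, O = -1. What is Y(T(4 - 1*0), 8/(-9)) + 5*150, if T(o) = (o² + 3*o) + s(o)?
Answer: 747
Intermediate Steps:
s(z) = 1 (s(z) = -1*(-1) = 1)
T(o) = 1 + o² + 3*o (T(o) = (o² + 3*o) + 1 = 1 + o² + 3*o)
Y(h, L) = -3
Y(T(4 - 1*0), 8/(-9)) + 5*150 = -3 + 5*150 = -3 + 750 = 747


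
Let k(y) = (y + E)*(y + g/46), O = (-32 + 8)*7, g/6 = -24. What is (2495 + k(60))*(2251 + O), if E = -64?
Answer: 108634699/23 ≈ 4.7232e+6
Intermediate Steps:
g = -144 (g = 6*(-24) = -144)
O = -168 (O = -24*7 = -168)
k(y) = (-64 + y)*(-72/23 + y) (k(y) = (y - 64)*(y - 144/46) = (-64 + y)*(y - 144*1/46) = (-64 + y)*(y - 72/23) = (-64 + y)*(-72/23 + y))
(2495 + k(60))*(2251 + O) = (2495 + (4608/23 + 60² - 1544/23*60))*(2251 - 168) = (2495 + (4608/23 + 3600 - 92640/23))*2083 = (2495 - 5232/23)*2083 = (52153/23)*2083 = 108634699/23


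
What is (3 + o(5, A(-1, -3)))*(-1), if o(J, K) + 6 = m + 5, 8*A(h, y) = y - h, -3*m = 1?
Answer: -5/3 ≈ -1.6667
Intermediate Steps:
m = -1/3 (m = -1/3*1 = -1/3 ≈ -0.33333)
A(h, y) = -h/8 + y/8 (A(h, y) = (y - h)/8 = -h/8 + y/8)
o(J, K) = -4/3 (o(J, K) = -6 + (-1/3 + 5) = -6 + 14/3 = -4/3)
(3 + o(5, A(-1, -3)))*(-1) = (3 - 4/3)*(-1) = (5/3)*(-1) = -5/3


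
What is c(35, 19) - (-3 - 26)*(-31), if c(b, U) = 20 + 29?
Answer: -850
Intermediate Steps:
c(b, U) = 49
c(35, 19) - (-3 - 26)*(-31) = 49 - (-3 - 26)*(-31) = 49 - (-29)*(-31) = 49 - 1*899 = 49 - 899 = -850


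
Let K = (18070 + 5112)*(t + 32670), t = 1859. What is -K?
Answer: -800451278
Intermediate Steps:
K = 800451278 (K = (18070 + 5112)*(1859 + 32670) = 23182*34529 = 800451278)
-K = -1*800451278 = -800451278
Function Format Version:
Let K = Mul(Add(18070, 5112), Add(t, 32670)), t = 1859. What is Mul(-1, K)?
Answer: -800451278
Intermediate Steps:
K = 800451278 (K = Mul(Add(18070, 5112), Add(1859, 32670)) = Mul(23182, 34529) = 800451278)
Mul(-1, K) = Mul(-1, 800451278) = -800451278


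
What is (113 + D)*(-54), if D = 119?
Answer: -12528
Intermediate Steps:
(113 + D)*(-54) = (113 + 119)*(-54) = 232*(-54) = -12528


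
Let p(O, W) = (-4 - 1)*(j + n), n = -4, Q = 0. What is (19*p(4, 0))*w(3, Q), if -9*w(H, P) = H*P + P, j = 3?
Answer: 0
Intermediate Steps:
w(H, P) = -P/9 - H*P/9 (w(H, P) = -(H*P + P)/9 = -(P + H*P)/9 = -P/9 - H*P/9)
p(O, W) = 5 (p(O, W) = (-4 - 1)*(3 - 4) = -5*(-1) = 5)
(19*p(4, 0))*w(3, Q) = (19*5)*(-⅑*0*(1 + 3)) = 95*(-⅑*0*4) = 95*0 = 0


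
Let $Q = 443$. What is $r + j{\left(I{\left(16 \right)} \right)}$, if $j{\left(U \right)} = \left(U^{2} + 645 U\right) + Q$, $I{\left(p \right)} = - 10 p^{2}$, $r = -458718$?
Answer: $4444125$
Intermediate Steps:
$j{\left(U \right)} = 443 + U^{2} + 645 U$ ($j{\left(U \right)} = \left(U^{2} + 645 U\right) + 443 = 443 + U^{2} + 645 U$)
$r + j{\left(I{\left(16 \right)} \right)} = -458718 + \left(443 + \left(- 10 \cdot 16^{2}\right)^{2} + 645 \left(- 10 \cdot 16^{2}\right)\right) = -458718 + \left(443 + \left(\left(-10\right) 256\right)^{2} + 645 \left(\left(-10\right) 256\right)\right) = -458718 + \left(443 + \left(-2560\right)^{2} + 645 \left(-2560\right)\right) = -458718 + \left(443 + 6553600 - 1651200\right) = -458718 + 4902843 = 4444125$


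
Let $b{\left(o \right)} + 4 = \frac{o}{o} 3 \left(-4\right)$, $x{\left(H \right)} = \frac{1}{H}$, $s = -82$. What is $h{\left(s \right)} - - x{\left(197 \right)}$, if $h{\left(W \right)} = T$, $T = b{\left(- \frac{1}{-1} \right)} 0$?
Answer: $\frac{1}{197} \approx 0.0050761$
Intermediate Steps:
$b{\left(o \right)} = -16$ ($b{\left(o \right)} = -4 + \frac{o}{o} 3 \left(-4\right) = -4 + 1 \cdot 3 \left(-4\right) = -4 + 3 \left(-4\right) = -4 - 12 = -16$)
$T = 0$ ($T = \left(-16\right) 0 = 0$)
$h{\left(W \right)} = 0$
$h{\left(s \right)} - - x{\left(197 \right)} = 0 - - \frac{1}{197} = 0 + \frac{1}{197} = \frac{1}{197}$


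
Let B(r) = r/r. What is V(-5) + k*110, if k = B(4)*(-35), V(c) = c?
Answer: -3855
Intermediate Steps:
B(r) = 1
k = -35 (k = 1*(-35) = -35)
V(-5) + k*110 = -5 - 35*110 = -5 - 3850 = -3855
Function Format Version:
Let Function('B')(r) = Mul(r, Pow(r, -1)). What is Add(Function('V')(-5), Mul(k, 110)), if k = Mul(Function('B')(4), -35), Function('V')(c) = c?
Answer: -3855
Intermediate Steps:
Function('B')(r) = 1
k = -35 (k = Mul(1, -35) = -35)
Add(Function('V')(-5), Mul(k, 110)) = Add(-5, Mul(-35, 110)) = Add(-5, -3850) = -3855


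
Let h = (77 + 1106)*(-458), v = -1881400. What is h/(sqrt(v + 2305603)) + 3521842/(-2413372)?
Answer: -1760921/1206686 - 41678*sqrt(424203)/32631 ≈ -833.34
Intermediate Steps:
h = -541814 (h = 1183*(-458) = -541814)
h/(sqrt(v + 2305603)) + 3521842/(-2413372) = -541814/sqrt(-1881400 + 2305603) + 3521842/(-2413372) = -541814*sqrt(424203)/424203 + 3521842*(-1/2413372) = -41678*sqrt(424203)/32631 - 1760921/1206686 = -1760921/1206686 - 41678*sqrt(424203)/32631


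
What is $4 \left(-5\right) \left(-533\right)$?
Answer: $10660$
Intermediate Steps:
$4 \left(-5\right) \left(-533\right) = \left(-20\right) \left(-533\right) = 10660$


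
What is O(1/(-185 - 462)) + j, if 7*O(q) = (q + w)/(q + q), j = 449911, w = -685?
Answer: 3370975/7 ≈ 4.8157e+5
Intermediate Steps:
O(q) = (-685 + q)/(14*q) (O(q) = ((q - 685)/(q + q))/7 = ((-685 + q)/((2*q)))/7 = ((-685 + q)*(1/(2*q)))/7 = ((-685 + q)/(2*q))/7 = (-685 + q)/(14*q))
O(1/(-185 - 462)) + j = (-685 + 1/(-185 - 462))/(14*(1/(-185 - 462))) + 449911 = (-685 + 1/(-647))/(14*(1/(-647))) + 449911 = (-685 - 1/647)/(14*(-1/647)) + 449911 = (1/14)*(-647)*(-443196/647) + 449911 = 221598/7 + 449911 = 3370975/7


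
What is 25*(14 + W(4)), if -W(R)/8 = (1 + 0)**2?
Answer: 150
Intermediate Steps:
W(R) = -8 (W(R) = -8*(1 + 0)**2 = -8*1**2 = -8*1 = -8)
25*(14 + W(4)) = 25*(14 - 8) = 25*6 = 150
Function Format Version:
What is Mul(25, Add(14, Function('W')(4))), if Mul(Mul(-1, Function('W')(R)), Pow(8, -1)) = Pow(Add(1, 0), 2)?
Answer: 150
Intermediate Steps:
Function('W')(R) = -8 (Function('W')(R) = Mul(-8, Pow(Add(1, 0), 2)) = Mul(-8, Pow(1, 2)) = Mul(-8, 1) = -8)
Mul(25, Add(14, Function('W')(4))) = Mul(25, Add(14, -8)) = Mul(25, 6) = 150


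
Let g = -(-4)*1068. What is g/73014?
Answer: 712/12169 ≈ 0.058509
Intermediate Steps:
g = 4272 (g = -1*(-4272) = 4272)
g/73014 = 4272/73014 = 4272*(1/73014) = 712/12169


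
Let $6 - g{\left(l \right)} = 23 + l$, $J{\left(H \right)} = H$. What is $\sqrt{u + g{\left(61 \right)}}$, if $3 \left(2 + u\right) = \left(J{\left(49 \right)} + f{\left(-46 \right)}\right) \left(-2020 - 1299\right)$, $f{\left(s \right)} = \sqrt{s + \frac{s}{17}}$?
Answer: $\frac{\sqrt{-141209157 - 1015614 i \sqrt{391}}}{51} \approx 16.527 - 233.59 i$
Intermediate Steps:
$f{\left(s \right)} = \frac{3 \sqrt{34} \sqrt{s}}{17}$ ($f{\left(s \right)} = \sqrt{s + s \frac{1}{17}} = \sqrt{s + \frac{s}{17}} = \sqrt{\frac{18 s}{17}} = \frac{3 \sqrt{34} \sqrt{s}}{17}$)
$g{\left(l \right)} = -17 - l$ ($g{\left(l \right)} = 6 - \left(23 + l\right) = -17 - l$)
$u = - \frac{162637}{3} - \frac{6638 i \sqrt{391}}{17}$ ($u = -2 + \frac{\left(49 + \frac{3 \sqrt{34} \sqrt{-46}}{17}\right) \left(-2020 - 1299\right)}{3} = -2 + \frac{\left(49 + \frac{3 \sqrt{34} i \sqrt{46}}{17}\right) \left(-3319\right)}{3} = -2 + \frac{\left(49 + \frac{6 i \sqrt{391}}{17}\right) \left(-3319\right)}{3} = -2 + \frac{-162631 - \frac{19914 i \sqrt{391}}{17}}{3} = -2 - \left(\frac{162631}{3} + \frac{6638 i \sqrt{391}}{17}\right) = - \frac{162637}{3} - \frac{6638 i \sqrt{391}}{17} \approx -54212.0 - 7721.1 i$)
$\sqrt{u + g{\left(61 \right)}} = \sqrt{\left(- \frac{162637}{3} - \frac{6638 i \sqrt{391}}{17}\right) - 78} = \sqrt{- \frac{162871}{3} - \frac{6638 i \sqrt{391}}{17}}$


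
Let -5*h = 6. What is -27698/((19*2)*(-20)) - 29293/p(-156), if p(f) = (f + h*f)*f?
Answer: 98171491/2311920 ≈ 42.463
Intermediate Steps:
h = -6/5 (h = -⅕*6 = -6/5 ≈ -1.2000)
p(f) = -f²/5 (p(f) = (f - 6*f/5)*f = (-f/5)*f = -f²/5)
-27698/((19*2)*(-20)) - 29293/p(-156) = -27698/((19*2)*(-20)) - 29293/((-⅕*(-156)²)) = -27698/(38*(-20)) - 29293/((-⅕*24336)) = -27698/(-760) - 29293/(-24336/5) = -27698*(-1/760) - 29293*(-5/24336) = 13849/380 + 146465/24336 = 98171491/2311920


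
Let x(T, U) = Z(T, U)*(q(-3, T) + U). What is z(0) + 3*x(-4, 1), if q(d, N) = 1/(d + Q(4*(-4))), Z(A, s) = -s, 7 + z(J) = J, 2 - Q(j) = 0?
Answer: -7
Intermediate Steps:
Q(j) = 2 (Q(j) = 2 - 1*0 = 2 + 0 = 2)
z(J) = -7 + J
q(d, N) = 1/(2 + d) (q(d, N) = 1/(d + 2) = 1/(2 + d))
x(T, U) = -U*(-1 + U) (x(T, U) = (-U)*(1/(2 - 3) + U) = (-U)*(1/(-1) + U) = (-U)*(-1 + U) = -U*(-1 + U))
z(0) + 3*x(-4, 1) = (-7 + 0) + 3*(1*(1 - 1*1)) = -7 + 3*(1*(1 - 1)) = -7 + 3*(1*0) = -7 + 3*0 = -7 + 0 = -7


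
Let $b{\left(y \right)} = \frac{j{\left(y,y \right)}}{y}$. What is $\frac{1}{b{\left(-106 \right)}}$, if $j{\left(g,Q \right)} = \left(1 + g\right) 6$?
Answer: $\frac{53}{315} \approx 0.16825$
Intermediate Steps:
$j{\left(g,Q \right)} = 6 + 6 g$
$b{\left(y \right)} = \frac{6 + 6 y}{y}$
$\frac{1}{b{\left(-106 \right)}} = \frac{1}{6 + \frac{6}{-106}} = \frac{1}{6 + 6 \left(- \frac{1}{106}\right)} = \frac{1}{6 - \frac{3}{53}} = \frac{1}{\frac{315}{53}} = \frac{53}{315}$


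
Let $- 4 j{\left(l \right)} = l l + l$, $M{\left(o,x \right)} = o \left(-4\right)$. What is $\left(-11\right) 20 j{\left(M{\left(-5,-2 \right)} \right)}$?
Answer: $23100$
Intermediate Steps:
$M{\left(o,x \right)} = - 4 o$
$j{\left(l \right)} = - \frac{l}{4} - \frac{l^{2}}{4}$ ($j{\left(l \right)} = - \frac{l l + l}{4} = - \frac{l^{2} + l}{4} = - \frac{l + l^{2}}{4} = - \frac{l}{4} - \frac{l^{2}}{4}$)
$\left(-11\right) 20 j{\left(M{\left(-5,-2 \right)} \right)} = \left(-11\right) 20 \left(- \frac{\left(-4\right) \left(-5\right) \left(1 - -20\right)}{4}\right) = - 220 \left(\left(- \frac{1}{4}\right) 20 \left(1 + 20\right)\right) = - 220 \left(\left(- \frac{1}{4}\right) 20 \cdot 21\right) = \left(-220\right) \left(-105\right) = 23100$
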